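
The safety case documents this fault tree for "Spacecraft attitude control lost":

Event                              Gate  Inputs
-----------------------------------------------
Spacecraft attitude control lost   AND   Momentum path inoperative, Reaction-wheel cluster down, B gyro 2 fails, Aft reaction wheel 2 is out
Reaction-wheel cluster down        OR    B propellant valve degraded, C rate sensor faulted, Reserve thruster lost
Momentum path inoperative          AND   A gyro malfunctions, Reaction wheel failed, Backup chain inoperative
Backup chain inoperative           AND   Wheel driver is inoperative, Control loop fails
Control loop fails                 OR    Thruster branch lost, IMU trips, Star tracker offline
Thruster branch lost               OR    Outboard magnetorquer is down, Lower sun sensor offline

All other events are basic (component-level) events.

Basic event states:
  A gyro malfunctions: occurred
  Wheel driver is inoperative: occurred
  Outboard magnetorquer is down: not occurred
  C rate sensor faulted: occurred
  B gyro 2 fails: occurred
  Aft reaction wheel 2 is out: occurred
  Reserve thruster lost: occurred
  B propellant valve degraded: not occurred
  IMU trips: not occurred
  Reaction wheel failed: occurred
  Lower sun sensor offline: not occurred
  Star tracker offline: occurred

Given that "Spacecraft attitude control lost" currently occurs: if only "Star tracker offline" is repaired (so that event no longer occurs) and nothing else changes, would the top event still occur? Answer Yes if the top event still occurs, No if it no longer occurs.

No

Counterfactual: set "Star tracker offline" to not occurred.
Thruster branch lost [OR]: Outboard magnetorquer is down=not, Lower sun sensor offline=not → no input occurs → does not occur.
Control loop fails [OR]: Thruster branch lost=not, IMU trips=not, Star tracker offline=not → no input occurs → does not occur.
Backup chain inoperative [AND]: Wheel driver is inoperative=occurs, Control loop fails=not → not all inputs occur → does not occur.
Momentum path inoperative [AND]: A gyro malfunctions=occurs, Reaction wheel failed=occurs, Backup chain inoperative=not → not all inputs occur → does not occur.
Reaction-wheel cluster down [OR]: B propellant valve degraded=not, C rate sensor faulted=occurs, Reserve thruster lost=occurs → at least one input occurs → occurs.
Spacecraft attitude control lost [AND]: Momentum path inoperative=not, Reaction-wheel cluster down=occurs, B gyro 2 fails=occurs, Aft reaction wheel 2 is out=occurs → not all inputs occur → does not occur.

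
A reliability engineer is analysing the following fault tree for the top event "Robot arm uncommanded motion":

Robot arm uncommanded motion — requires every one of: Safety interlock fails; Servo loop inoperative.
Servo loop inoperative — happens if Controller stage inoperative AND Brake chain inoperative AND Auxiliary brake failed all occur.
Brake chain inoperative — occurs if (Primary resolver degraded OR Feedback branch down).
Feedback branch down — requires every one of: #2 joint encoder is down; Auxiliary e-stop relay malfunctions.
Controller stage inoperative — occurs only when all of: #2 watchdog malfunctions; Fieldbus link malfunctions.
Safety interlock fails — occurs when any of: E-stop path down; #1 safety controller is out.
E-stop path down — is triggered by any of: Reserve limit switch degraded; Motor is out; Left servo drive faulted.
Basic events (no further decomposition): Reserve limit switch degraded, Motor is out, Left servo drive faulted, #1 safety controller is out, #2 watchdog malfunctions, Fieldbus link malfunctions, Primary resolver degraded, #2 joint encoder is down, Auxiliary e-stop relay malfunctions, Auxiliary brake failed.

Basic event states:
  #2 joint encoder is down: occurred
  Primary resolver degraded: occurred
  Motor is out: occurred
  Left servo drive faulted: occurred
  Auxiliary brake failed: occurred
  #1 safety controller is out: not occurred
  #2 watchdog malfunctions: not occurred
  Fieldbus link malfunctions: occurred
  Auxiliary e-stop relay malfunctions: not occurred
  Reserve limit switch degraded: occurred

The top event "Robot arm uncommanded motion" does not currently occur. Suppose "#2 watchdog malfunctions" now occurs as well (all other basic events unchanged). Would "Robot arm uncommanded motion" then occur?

Yes

Counterfactual: set "#2 watchdog malfunctions" to occurred.
E-stop path down [OR]: Reserve limit switch degraded=occurs, Motor is out=occurs, Left servo drive faulted=occurs → at least one input occurs → occurs.
Safety interlock fails [OR]: E-stop path down=occurs, #1 safety controller is out=not → at least one input occurs → occurs.
Controller stage inoperative [AND]: #2 watchdog malfunctions=occurs, Fieldbus link malfunctions=occurs → all inputs occur → occurs.
Feedback branch down [AND]: #2 joint encoder is down=occurs, Auxiliary e-stop relay malfunctions=not → not all inputs occur → does not occur.
Brake chain inoperative [OR]: Primary resolver degraded=occurs, Feedback branch down=not → at least one input occurs → occurs.
Servo loop inoperative [AND]: Controller stage inoperative=occurs, Brake chain inoperative=occurs, Auxiliary brake failed=occurs → all inputs occur → occurs.
Robot arm uncommanded motion [AND]: Safety interlock fails=occurs, Servo loop inoperative=occurs → all inputs occur → occurs.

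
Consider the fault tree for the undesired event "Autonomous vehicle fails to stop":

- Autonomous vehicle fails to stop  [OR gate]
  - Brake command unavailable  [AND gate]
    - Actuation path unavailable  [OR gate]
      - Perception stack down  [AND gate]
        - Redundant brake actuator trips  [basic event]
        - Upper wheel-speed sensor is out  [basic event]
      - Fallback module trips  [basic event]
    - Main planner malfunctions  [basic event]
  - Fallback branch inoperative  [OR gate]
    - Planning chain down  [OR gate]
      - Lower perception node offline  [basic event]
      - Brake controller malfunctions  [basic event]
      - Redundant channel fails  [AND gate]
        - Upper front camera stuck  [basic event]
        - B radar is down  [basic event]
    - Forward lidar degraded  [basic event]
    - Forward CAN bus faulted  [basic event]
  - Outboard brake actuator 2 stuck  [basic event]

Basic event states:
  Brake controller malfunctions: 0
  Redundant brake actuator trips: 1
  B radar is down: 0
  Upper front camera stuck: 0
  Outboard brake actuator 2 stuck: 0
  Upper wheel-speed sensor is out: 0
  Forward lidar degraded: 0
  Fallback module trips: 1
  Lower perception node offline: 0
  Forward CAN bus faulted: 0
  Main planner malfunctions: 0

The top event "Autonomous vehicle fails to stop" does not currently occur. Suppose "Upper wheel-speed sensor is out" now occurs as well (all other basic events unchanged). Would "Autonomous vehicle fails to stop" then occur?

No

Counterfactual: set "Upper wheel-speed sensor is out" to occurred.
Perception stack down [AND]: Redundant brake actuator trips=occurs, Upper wheel-speed sensor is out=occurs → all inputs occur → occurs.
Actuation path unavailable [OR]: Perception stack down=occurs, Fallback module trips=occurs → at least one input occurs → occurs.
Brake command unavailable [AND]: Actuation path unavailable=occurs, Main planner malfunctions=not → not all inputs occur → does not occur.
Redundant channel fails [AND]: Upper front camera stuck=not, B radar is down=not → not all inputs occur → does not occur.
Planning chain down [OR]: Lower perception node offline=not, Brake controller malfunctions=not, Redundant channel fails=not → no input occurs → does not occur.
Fallback branch inoperative [OR]: Planning chain down=not, Forward lidar degraded=not, Forward CAN bus faulted=not → no input occurs → does not occur.
Autonomous vehicle fails to stop [OR]: Brake command unavailable=not, Fallback branch inoperative=not, Outboard brake actuator 2 stuck=not → no input occurs → does not occur.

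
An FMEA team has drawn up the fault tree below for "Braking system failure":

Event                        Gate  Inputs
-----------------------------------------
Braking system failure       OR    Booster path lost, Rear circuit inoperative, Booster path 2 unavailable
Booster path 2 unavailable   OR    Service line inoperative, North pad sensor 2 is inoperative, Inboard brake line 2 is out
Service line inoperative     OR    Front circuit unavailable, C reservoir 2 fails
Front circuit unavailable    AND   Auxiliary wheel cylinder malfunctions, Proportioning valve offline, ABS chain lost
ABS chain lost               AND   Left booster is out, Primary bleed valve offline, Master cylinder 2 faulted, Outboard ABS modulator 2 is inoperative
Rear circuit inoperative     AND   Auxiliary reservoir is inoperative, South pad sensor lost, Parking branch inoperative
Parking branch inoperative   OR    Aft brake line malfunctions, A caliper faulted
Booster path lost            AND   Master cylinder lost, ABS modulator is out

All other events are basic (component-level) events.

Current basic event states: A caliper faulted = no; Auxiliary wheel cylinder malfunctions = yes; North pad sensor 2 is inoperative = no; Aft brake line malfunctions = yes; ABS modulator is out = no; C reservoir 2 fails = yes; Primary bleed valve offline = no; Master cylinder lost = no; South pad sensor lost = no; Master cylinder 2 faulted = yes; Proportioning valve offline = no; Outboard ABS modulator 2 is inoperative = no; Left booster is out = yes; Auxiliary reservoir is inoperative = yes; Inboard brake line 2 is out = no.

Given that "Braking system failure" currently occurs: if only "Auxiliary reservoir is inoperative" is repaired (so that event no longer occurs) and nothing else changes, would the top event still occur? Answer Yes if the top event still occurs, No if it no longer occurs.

Yes

Counterfactual: set "Auxiliary reservoir is inoperative" to not occurred.
Booster path lost [AND]: Master cylinder lost=not, ABS modulator is out=not → not all inputs occur → does not occur.
Parking branch inoperative [OR]: Aft brake line malfunctions=occurs, A caliper faulted=not → at least one input occurs → occurs.
Rear circuit inoperative [AND]: Auxiliary reservoir is inoperative=not, South pad sensor lost=not, Parking branch inoperative=occurs → not all inputs occur → does not occur.
ABS chain lost [AND]: Left booster is out=occurs, Primary bleed valve offline=not, Master cylinder 2 faulted=occurs, Outboard ABS modulator 2 is inoperative=not → not all inputs occur → does not occur.
Front circuit unavailable [AND]: Auxiliary wheel cylinder malfunctions=occurs, Proportioning valve offline=not, ABS chain lost=not → not all inputs occur → does not occur.
Service line inoperative [OR]: Front circuit unavailable=not, C reservoir 2 fails=occurs → at least one input occurs → occurs.
Booster path 2 unavailable [OR]: Service line inoperative=occurs, North pad sensor 2 is inoperative=not, Inboard brake line 2 is out=not → at least one input occurs → occurs.
Braking system failure [OR]: Booster path lost=not, Rear circuit inoperative=not, Booster path 2 unavailable=occurs → at least one input occurs → occurs.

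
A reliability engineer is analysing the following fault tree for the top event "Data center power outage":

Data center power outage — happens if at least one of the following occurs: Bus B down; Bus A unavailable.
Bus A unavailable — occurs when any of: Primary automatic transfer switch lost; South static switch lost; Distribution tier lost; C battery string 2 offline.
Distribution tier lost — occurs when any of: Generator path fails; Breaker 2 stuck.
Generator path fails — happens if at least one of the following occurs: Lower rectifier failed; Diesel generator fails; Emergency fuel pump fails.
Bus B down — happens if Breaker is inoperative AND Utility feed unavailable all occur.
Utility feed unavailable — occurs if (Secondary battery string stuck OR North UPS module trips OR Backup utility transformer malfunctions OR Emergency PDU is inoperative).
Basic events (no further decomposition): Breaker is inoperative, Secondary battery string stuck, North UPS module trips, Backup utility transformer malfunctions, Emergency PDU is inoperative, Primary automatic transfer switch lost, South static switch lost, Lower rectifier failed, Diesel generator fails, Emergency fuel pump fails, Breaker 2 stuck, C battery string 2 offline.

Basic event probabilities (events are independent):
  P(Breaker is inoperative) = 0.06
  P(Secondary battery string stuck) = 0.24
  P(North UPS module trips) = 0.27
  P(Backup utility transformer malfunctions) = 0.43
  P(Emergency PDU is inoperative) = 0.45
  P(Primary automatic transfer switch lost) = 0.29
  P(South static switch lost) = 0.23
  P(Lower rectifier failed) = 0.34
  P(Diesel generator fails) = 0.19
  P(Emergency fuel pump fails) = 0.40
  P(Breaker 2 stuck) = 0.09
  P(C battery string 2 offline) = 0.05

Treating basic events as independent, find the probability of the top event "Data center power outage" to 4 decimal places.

P(Utility feed unavailable) [OR] = 1 − (1−0.24) × (1−0.27) × (1−0.43) × (1−0.45) = 0.826070
P(Bus B down) [AND] = 0.06 × 0.826070 = 0.049564
P(Generator path fails) [OR] = 1 − (1−0.34) × (1−0.19) × (1−0.40) = 0.679240
P(Distribution tier lost) [OR] = 1 − (1−0.679240) × (1−0.09) = 0.708108
P(Bus A unavailable) [OR] = 1 − (1−0.29) × (1−0.23) × (1−0.708108) × (1−0.05) = 0.848402
P(Data center power outage) [OR] = 1 − (1−0.049564) × (1−0.848402) = 0.855916
Rounded to 4 decimal places: P(Data center power outage) ≈ 0.8559.

0.8559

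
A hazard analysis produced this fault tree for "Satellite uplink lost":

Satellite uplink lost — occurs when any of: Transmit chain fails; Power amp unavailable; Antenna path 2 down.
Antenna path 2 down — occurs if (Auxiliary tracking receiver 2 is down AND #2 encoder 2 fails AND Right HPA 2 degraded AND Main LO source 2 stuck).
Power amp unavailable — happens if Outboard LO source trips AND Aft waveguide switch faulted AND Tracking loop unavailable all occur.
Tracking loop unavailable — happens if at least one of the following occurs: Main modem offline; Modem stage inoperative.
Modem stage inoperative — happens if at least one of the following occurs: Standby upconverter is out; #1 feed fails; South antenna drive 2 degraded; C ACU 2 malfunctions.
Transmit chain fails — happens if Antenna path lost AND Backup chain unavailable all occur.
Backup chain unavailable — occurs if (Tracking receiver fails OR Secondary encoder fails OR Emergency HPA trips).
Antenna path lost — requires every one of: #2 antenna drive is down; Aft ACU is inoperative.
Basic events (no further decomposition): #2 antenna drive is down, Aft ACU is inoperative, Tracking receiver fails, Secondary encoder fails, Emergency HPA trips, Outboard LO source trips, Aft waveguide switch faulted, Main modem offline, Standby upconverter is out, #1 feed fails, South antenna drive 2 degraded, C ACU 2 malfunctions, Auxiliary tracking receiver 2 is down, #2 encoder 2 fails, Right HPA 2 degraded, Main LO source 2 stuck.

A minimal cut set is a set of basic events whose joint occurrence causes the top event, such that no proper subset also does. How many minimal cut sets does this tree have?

Antenna path lost [AND]: one cut set from each child combined → 1 × 1 = 1 cut set(s).
Backup chain unavailable [OR]: union of children's cut sets → 3 cut set(s).
Transmit chain fails [AND]: one cut set from each child combined → 1 × 3 = 3 cut set(s).
Modem stage inoperative [OR]: union of children's cut sets → 4 cut set(s).
Tracking loop unavailable [OR]: union of children's cut sets → 5 cut set(s).
Power amp unavailable [AND]: one cut set from each child combined → 1 × 1 × 5 = 5 cut set(s).
Antenna path 2 down [AND]: one cut set from each child combined → 1 × 1 × 1 × 1 = 1 cut set(s).
Satellite uplink lost [OR]: union of children's cut sets → 9 cut set(s).
Minimal cut sets: {#2 antenna drive is down, Aft ACU is inoperative, Tracking receiver fails}; {#2 antenna drive is down, Aft ACU is inoperative, Secondary encoder fails}; {#2 antenna drive is down, Aft ACU is inoperative, Emergency HPA trips}; {Aft waveguide switch faulted, Main modem offline, Outboard LO source trips}; {Aft waveguide switch faulted, Outboard LO source trips, Standby upconverter is out}; {#1 feed fails, Aft waveguide switch faulted, Outboard LO source trips}; {Aft waveguide switch faulted, Outboard LO source trips, South antenna drive 2 degraded}; {Aft waveguide switch faulted, C ACU 2 malfunctions, Outboard LO source trips}; {#2 encoder 2 fails, Auxiliary tracking receiver 2 is down, Main LO source 2 stuck, Right HPA 2 degraded}.

9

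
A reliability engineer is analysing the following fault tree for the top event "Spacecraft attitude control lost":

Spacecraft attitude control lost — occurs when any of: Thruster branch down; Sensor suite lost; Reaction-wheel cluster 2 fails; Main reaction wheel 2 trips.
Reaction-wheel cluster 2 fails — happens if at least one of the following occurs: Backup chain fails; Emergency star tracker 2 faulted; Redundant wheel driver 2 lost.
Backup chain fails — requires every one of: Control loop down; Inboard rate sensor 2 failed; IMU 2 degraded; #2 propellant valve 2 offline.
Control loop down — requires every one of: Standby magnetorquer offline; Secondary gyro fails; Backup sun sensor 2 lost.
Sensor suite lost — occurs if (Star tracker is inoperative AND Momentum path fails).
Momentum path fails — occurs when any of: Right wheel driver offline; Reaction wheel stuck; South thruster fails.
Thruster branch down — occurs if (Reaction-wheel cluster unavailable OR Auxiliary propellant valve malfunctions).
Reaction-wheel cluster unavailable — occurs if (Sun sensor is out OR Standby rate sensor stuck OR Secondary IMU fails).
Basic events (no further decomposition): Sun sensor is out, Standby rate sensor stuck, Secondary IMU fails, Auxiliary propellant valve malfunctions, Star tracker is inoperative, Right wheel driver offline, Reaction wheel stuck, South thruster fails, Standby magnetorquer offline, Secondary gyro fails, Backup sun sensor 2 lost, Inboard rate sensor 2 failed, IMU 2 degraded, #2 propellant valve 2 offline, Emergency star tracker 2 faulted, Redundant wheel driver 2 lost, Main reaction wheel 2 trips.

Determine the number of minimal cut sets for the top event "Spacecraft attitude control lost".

Reaction-wheel cluster unavailable [OR]: union of children's cut sets → 3 cut set(s).
Thruster branch down [OR]: union of children's cut sets → 4 cut set(s).
Momentum path fails [OR]: union of children's cut sets → 3 cut set(s).
Sensor suite lost [AND]: one cut set from each child combined → 1 × 3 = 3 cut set(s).
Control loop down [AND]: one cut set from each child combined → 1 × 1 × 1 = 1 cut set(s).
Backup chain fails [AND]: one cut set from each child combined → 1 × 1 × 1 × 1 = 1 cut set(s).
Reaction-wheel cluster 2 fails [OR]: union of children's cut sets → 3 cut set(s).
Spacecraft attitude control lost [OR]: union of children's cut sets → 11 cut set(s).

11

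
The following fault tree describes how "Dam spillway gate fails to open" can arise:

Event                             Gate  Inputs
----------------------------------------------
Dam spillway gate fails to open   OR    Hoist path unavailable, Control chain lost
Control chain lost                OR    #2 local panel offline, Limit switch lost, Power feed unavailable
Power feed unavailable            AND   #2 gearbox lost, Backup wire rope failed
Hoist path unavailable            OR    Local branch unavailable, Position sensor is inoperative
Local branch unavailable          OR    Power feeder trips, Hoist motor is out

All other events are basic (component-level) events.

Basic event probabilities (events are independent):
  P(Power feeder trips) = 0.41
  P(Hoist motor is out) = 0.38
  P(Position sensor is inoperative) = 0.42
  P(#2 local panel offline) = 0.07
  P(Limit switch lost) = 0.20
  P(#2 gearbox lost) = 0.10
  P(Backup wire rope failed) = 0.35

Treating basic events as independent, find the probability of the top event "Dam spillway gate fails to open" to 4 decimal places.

0.8477

P(Local branch unavailable) [OR] = 1 − (1−0.41) × (1−0.38) = 0.634200
P(Hoist path unavailable) [OR] = 1 − (1−0.634200) × (1−0.42) = 0.787836
P(Power feed unavailable) [AND] = 0.10 × 0.35 = 0.035000
P(Control chain lost) [OR] = 1 − (1−0.07) × (1−0.20) × (1−0.035000) = 0.282040
P(Dam spillway gate fails to open) [OR] = 1 − (1−0.787836) × (1−0.282040) = 0.847675
Rounded to 4 decimal places: P(Dam spillway gate fails to open) ≈ 0.8477.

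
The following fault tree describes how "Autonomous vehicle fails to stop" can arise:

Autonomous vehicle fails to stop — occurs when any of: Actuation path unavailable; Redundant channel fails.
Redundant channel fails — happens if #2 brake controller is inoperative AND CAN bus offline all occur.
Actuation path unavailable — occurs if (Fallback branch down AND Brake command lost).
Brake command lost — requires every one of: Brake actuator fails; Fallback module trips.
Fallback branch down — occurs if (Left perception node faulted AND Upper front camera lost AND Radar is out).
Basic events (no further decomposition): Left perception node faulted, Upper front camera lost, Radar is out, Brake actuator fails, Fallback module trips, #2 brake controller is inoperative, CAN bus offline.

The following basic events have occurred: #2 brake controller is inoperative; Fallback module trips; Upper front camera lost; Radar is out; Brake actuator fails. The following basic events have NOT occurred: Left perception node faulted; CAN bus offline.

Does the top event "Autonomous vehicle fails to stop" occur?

No

Fallback branch down [AND]: Left perception node faulted=not, Upper front camera lost=occurs, Radar is out=occurs → not all inputs occur → does not occur.
Brake command lost [AND]: Brake actuator fails=occurs, Fallback module trips=occurs → all inputs occur → occurs.
Actuation path unavailable [AND]: Fallback branch down=not, Brake command lost=occurs → not all inputs occur → does not occur.
Redundant channel fails [AND]: #2 brake controller is inoperative=occurs, CAN bus offline=not → not all inputs occur → does not occur.
Autonomous vehicle fails to stop [OR]: Actuation path unavailable=not, Redundant channel fails=not → no input occurs → does not occur.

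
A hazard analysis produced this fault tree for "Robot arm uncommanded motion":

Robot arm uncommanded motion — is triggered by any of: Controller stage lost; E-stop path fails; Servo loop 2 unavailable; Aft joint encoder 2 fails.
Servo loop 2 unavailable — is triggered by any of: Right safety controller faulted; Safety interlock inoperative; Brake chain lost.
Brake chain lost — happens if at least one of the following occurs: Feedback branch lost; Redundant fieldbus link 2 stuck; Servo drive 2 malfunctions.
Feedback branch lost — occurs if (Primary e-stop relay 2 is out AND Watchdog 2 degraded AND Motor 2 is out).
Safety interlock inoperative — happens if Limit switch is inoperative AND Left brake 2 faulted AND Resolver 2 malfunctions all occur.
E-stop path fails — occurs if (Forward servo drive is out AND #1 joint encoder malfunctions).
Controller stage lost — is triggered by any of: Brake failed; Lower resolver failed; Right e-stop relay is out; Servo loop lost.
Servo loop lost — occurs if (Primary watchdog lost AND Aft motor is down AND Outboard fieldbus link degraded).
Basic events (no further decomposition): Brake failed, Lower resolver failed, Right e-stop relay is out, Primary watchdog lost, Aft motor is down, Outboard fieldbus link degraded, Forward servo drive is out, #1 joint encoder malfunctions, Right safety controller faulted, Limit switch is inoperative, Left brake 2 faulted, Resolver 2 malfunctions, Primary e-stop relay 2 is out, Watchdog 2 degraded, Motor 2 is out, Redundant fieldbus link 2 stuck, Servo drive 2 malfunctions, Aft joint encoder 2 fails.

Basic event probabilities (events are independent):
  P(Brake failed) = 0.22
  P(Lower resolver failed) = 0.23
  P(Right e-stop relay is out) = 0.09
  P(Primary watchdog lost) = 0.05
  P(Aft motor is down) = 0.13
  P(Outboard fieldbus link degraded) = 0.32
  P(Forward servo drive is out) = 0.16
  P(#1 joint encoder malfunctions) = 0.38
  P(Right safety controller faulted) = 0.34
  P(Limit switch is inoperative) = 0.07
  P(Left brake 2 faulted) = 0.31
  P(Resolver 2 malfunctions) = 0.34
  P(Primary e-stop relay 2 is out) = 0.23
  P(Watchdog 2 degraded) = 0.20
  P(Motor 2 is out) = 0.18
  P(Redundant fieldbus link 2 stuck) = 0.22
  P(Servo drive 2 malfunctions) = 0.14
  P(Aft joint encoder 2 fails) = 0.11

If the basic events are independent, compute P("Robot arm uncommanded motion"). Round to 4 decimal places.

P(Servo loop lost) [AND] = 0.05 × 0.13 × 0.32 = 0.002080
P(Controller stage lost) [OR] = 1 − (1−0.22) × (1−0.23) × (1−0.09) × (1−0.002080) = 0.454591
P(E-stop path fails) [AND] = 0.16 × 0.38 = 0.060800
P(Safety interlock inoperative) [AND] = 0.07 × 0.31 × 0.34 = 0.007378
P(Feedback branch lost) [AND] = 0.23 × 0.20 × 0.18 = 0.008280
P(Brake chain lost) [OR] = 1 − (1−0.008280) × (1−0.22) × (1−0.14) = 0.334754
P(Servo loop 2 unavailable) [OR] = 1 − (1−0.34) × (1−0.007378) × (1−0.334754) = 0.564177
P(Robot arm uncommanded motion) [OR] = 1 − (1−0.454591) × (1−0.060800) × (1−0.564177) × (1−0.11) = 0.801308
Rounded to 4 decimal places: P(Robot arm uncommanded motion) ≈ 0.8013.

0.8013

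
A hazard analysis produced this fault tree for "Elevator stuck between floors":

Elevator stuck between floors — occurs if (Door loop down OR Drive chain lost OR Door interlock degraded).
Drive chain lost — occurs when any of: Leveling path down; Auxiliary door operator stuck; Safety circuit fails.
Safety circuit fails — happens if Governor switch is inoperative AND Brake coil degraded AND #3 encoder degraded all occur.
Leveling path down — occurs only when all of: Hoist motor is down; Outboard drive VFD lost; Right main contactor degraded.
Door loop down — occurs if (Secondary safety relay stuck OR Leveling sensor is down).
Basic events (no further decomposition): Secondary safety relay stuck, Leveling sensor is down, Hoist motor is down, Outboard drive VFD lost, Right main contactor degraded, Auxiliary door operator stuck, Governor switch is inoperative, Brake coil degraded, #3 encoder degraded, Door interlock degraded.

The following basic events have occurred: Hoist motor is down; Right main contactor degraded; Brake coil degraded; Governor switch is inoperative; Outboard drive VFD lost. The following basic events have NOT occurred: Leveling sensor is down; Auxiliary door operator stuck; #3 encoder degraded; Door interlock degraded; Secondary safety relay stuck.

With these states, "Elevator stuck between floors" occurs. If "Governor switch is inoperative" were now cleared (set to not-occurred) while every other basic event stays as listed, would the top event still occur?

Yes

Counterfactual: set "Governor switch is inoperative" to not occurred.
Door loop down [OR]: Secondary safety relay stuck=not, Leveling sensor is down=not → no input occurs → does not occur.
Leveling path down [AND]: Hoist motor is down=occurs, Outboard drive VFD lost=occurs, Right main contactor degraded=occurs → all inputs occur → occurs.
Safety circuit fails [AND]: Governor switch is inoperative=not, Brake coil degraded=occurs, #3 encoder degraded=not → not all inputs occur → does not occur.
Drive chain lost [OR]: Leveling path down=occurs, Auxiliary door operator stuck=not, Safety circuit fails=not → at least one input occurs → occurs.
Elevator stuck between floors [OR]: Door loop down=not, Drive chain lost=occurs, Door interlock degraded=not → at least one input occurs → occurs.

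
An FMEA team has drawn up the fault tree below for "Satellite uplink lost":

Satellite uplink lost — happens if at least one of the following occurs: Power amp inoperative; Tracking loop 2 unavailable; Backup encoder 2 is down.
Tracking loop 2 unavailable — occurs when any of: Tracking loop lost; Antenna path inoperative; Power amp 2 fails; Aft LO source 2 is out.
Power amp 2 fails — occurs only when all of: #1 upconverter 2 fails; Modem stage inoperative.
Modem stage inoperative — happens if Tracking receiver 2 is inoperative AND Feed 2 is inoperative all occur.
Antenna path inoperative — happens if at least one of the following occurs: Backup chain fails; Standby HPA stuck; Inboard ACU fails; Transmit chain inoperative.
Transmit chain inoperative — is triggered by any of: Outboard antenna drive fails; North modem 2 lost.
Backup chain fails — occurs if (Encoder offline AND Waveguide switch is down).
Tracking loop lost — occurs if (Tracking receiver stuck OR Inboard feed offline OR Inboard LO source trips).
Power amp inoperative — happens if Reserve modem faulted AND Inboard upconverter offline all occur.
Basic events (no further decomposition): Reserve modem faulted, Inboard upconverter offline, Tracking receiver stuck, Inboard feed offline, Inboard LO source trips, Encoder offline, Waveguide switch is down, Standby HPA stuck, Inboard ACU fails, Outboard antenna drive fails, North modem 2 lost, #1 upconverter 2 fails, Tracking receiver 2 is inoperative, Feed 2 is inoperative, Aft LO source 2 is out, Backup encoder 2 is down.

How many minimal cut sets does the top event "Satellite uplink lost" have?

Power amp inoperative [AND]: one cut set from each child combined → 1 × 1 = 1 cut set(s).
Tracking loop lost [OR]: union of children's cut sets → 3 cut set(s).
Backup chain fails [AND]: one cut set from each child combined → 1 × 1 = 1 cut set(s).
Transmit chain inoperative [OR]: union of children's cut sets → 2 cut set(s).
Antenna path inoperative [OR]: union of children's cut sets → 5 cut set(s).
Modem stage inoperative [AND]: one cut set from each child combined → 1 × 1 = 1 cut set(s).
Power amp 2 fails [AND]: one cut set from each child combined → 1 × 1 = 1 cut set(s).
Tracking loop 2 unavailable [OR]: union of children's cut sets → 10 cut set(s).
Satellite uplink lost [OR]: union of children's cut sets → 12 cut set(s).

12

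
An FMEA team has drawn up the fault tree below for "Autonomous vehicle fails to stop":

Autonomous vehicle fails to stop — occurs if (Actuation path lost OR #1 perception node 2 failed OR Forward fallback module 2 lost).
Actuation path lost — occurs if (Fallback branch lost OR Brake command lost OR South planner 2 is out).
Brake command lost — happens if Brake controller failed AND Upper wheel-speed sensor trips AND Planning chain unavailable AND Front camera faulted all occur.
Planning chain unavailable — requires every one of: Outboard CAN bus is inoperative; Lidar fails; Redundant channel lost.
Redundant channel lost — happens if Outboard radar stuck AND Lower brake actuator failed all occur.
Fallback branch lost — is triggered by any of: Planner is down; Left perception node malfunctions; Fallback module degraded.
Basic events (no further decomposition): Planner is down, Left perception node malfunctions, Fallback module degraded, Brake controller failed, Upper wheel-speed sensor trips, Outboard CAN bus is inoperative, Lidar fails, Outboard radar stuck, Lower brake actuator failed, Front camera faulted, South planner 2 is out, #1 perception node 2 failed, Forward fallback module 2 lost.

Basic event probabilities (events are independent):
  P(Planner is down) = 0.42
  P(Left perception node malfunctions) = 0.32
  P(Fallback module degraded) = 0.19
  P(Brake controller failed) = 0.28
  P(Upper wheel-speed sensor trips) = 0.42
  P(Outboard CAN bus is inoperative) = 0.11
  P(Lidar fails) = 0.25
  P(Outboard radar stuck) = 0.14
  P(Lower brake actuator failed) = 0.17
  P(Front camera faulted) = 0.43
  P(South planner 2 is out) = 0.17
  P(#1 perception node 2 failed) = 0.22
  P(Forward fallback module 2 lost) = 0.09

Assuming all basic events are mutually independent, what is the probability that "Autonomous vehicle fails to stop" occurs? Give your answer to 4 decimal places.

P(Fallback branch lost) [OR] = 1 − (1−0.42) × (1−0.32) × (1−0.19) = 0.680536
P(Redundant channel lost) [AND] = 0.14 × 0.17 = 0.023800
P(Planning chain unavailable) [AND] = 0.11 × 0.25 × 0.023800 = 0.000655
P(Brake command lost) [AND] = 0.28 × 0.42 × 0.000655 × 0.43 = 0.000033
P(Actuation path lost) [OR] = 1 − (1−0.680536) × (1−0.000033) × (1−0.17) = 0.734854
P(Autonomous vehicle fails to stop) [OR] = 1 − (1−0.734854) × (1−0.22) × (1−0.09) = 0.811799
Rounded to 4 decimal places: P(Autonomous vehicle fails to stop) ≈ 0.8118.

0.8118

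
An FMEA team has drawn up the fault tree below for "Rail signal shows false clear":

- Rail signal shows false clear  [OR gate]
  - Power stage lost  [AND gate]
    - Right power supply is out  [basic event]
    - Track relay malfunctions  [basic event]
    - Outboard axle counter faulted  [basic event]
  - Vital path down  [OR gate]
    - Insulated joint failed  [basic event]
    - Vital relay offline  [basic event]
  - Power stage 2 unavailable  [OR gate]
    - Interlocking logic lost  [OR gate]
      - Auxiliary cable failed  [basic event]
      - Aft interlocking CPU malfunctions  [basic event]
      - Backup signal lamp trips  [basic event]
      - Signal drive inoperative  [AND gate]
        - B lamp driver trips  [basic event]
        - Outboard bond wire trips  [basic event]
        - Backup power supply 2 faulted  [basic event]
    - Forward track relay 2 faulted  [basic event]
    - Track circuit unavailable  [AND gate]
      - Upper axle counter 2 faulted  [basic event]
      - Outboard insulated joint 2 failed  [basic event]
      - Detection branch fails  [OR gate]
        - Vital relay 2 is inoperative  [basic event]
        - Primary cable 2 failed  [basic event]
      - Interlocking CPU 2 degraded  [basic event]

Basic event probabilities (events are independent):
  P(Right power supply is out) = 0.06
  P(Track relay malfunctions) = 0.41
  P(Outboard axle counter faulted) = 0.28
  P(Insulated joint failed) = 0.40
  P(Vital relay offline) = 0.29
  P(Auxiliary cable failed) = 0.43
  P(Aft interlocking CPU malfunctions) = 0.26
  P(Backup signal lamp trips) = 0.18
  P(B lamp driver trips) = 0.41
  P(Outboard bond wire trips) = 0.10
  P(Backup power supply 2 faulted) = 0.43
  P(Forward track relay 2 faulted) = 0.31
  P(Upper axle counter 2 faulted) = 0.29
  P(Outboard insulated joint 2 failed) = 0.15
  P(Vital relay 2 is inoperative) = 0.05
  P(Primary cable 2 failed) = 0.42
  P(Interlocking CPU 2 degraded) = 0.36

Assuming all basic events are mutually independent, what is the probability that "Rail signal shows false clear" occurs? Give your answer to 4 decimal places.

P(Power stage lost) [AND] = 0.06 × 0.41 × 0.28 = 0.006888
P(Vital path down) [OR] = 1 − (1−0.40) × (1−0.29) = 0.574000
P(Signal drive inoperative) [AND] = 0.41 × 0.10 × 0.43 = 0.017630
P(Interlocking logic lost) [OR] = 1 − (1−0.43) × (1−0.26) × (1−0.18) × (1−0.017630) = 0.660222
P(Detection branch fails) [OR] = 1 − (1−0.05) × (1−0.42) = 0.449000
P(Track circuit unavailable) [AND] = 0.29 × 0.15 × 0.449000 × 0.36 = 0.007031
P(Power stage 2 unavailable) [OR] = 1 − (1−0.660222) × (1−0.31) × (1−0.007031) = 0.767202
P(Rail signal shows false clear) [OR] = 1 − (1−0.006888) × (1−0.574000) × (1−0.767202) = 0.901511
Rounded to 4 decimal places: P(Rail signal shows false clear) ≈ 0.9015.

0.9015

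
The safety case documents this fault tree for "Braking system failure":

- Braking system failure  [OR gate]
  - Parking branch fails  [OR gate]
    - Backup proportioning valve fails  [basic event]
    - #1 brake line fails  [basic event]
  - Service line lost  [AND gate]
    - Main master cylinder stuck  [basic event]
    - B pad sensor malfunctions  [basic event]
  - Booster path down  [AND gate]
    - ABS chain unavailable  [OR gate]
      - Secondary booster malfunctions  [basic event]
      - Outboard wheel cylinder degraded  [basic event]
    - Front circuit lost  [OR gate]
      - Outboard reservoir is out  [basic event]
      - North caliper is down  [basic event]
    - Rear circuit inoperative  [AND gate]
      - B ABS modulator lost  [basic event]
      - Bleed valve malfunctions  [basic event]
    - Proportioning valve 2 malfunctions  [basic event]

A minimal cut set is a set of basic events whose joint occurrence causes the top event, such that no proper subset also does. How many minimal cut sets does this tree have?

Parking branch fails [OR]: union of children's cut sets → 2 cut set(s).
Service line lost [AND]: one cut set from each child combined → 1 × 1 = 1 cut set(s).
ABS chain unavailable [OR]: union of children's cut sets → 2 cut set(s).
Front circuit lost [OR]: union of children's cut sets → 2 cut set(s).
Rear circuit inoperative [AND]: one cut set from each child combined → 1 × 1 = 1 cut set(s).
Booster path down [AND]: one cut set from each child combined → 2 × 2 × 1 × 1 = 4 cut set(s).
Braking system failure [OR]: union of children's cut sets → 7 cut set(s).
Minimal cut sets: {Backup proportioning valve fails}; {#1 brake line fails}; {B pad sensor malfunctions, Main master cylinder stuck}; {B ABS modulator lost, Bleed valve malfunctions, Outboard reservoir is out, Proportioning valve 2 malfunctions, Secondary booster malfunctions}; {B ABS modulator lost, Bleed valve malfunctions, North caliper is down, Proportioning valve 2 malfunctions, Secondary booster malfunctions}; {B ABS modulator lost, Bleed valve malfunctions, Outboard reservoir is out, Outboard wheel cylinder degraded, Proportioning valve 2 malfunctions}; {B ABS modulator lost, Bleed valve malfunctions, North caliper is down, Outboard wheel cylinder degraded, Proportioning valve 2 malfunctions}.

7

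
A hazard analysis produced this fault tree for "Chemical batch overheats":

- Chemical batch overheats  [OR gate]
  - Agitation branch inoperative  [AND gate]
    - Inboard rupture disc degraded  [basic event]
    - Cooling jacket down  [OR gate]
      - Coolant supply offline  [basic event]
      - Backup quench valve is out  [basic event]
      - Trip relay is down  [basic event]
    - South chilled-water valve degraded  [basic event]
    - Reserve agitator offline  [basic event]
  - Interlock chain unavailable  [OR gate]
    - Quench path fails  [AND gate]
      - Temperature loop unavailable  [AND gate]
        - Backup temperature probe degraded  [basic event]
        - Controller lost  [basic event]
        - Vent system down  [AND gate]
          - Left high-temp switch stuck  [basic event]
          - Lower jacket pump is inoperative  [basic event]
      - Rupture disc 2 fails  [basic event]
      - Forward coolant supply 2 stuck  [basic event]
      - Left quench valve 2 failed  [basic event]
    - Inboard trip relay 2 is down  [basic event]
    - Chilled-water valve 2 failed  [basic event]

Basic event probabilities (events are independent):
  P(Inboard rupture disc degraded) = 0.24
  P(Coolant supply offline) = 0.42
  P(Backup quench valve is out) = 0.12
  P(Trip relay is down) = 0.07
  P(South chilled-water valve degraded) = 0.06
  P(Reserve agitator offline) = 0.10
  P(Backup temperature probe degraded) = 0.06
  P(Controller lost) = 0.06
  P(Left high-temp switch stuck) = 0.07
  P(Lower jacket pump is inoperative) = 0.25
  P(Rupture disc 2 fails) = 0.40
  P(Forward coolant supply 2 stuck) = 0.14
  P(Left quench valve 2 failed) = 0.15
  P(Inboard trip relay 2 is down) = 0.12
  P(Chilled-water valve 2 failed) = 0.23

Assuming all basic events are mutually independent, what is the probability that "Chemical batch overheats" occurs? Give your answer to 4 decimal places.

P(Cooling jacket down) [OR] = 1 − (1−0.42) × (1−0.12) × (1−0.07) = 0.525328
P(Agitation branch inoperative) [AND] = 0.24 × 0.525328 × 0.06 × 0.10 = 0.000756
P(Vent system down) [AND] = 0.07 × 0.25 = 0.017500
P(Temperature loop unavailable) [AND] = 0.06 × 0.06 × 0.017500 = 0.000063
P(Quench path fails) [AND] = 0.000063 × 0.40 × 0.14 × 0.15 = 0.000001
P(Interlock chain unavailable) [OR] = 1 − (1−0.000001) × (1−0.12) × (1−0.23) = 0.322401
P(Chemical batch overheats) [OR] = 1 − (1−0.000756) × (1−0.322401) = 0.322913
Rounded to 4 decimal places: P(Chemical batch overheats) ≈ 0.3229.

0.3229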